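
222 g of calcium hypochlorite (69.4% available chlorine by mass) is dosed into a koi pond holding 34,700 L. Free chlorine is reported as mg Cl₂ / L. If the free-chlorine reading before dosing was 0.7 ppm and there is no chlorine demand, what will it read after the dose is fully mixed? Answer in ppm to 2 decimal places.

Available chlorine delivered: 222 g × 0.694 = 154.1 g as Cl₂.
Concentration rise: 154.1 g / 34,700 L = 4.44 mg/L = 4.44 ppm.
Final FC: 0.7 + 4.44 = 5.14 ppm.

5.14 ppm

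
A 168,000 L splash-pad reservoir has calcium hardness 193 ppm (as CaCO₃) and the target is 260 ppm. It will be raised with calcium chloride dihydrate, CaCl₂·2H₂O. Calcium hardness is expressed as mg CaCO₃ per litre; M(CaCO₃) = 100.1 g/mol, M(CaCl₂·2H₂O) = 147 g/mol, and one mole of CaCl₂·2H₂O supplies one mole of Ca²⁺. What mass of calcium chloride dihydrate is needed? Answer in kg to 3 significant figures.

16.5 kg

Hardness to add: (260 − 193) = 67 mg/L as CaCO₃ × 168,000 L = 11,260 g as CaCO₃.
Moles of Ca²⁺ (1 mol Ca²⁺ ≡ 1 mol CaCO₃): 11,260 / 100.1 g/mol = 112.4 mol.
Mass of CaCl₂·2H₂O: 112.4 × 147 = 16,530 g.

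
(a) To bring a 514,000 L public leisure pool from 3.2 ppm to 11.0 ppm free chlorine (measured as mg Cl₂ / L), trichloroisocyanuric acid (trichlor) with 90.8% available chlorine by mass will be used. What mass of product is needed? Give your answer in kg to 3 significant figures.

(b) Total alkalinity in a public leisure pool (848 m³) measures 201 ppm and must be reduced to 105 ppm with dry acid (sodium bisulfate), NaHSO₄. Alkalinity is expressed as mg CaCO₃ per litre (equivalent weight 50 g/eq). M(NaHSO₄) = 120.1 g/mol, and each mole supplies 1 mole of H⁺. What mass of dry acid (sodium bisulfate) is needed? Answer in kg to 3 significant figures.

(a) Chlorine deficit: 11.0 − 3.2 = 7.8 ppm = 7.8 mg/L as Cl₂.
(a) Cl₂ equivalent needed: 7.8 mg/L × 514,000 L = 4,009,000 mg = 4009 g.
(a) Product at 90.8% available chlorine: 4009 / 0.908 = 4415 g.

(b) Volume: 848 m³ = 848,000 L.
(b) Alkalinity to neutralize: (201 − 105) = 96 mg/L as CaCO₃ × 848,000 L = 81,410 g as CaCO₃.
(b) Equivalents of H⁺ required: 81,410 ÷ 50 g/eq = 1628 eq = 1628 mol NaHSO₄.
(b) Mass of NaHSO₄: 1628 × 120.1 = 195,500 g.

(a) 4.42 kg; (b) 196 kg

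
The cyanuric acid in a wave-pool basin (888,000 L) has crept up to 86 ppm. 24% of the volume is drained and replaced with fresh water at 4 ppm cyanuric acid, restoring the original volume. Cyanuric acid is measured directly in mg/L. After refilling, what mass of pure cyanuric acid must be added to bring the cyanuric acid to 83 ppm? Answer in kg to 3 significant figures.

After draining 24% and refilling: 86 × 0.76 + 4 × 0.24 = 66.32 ppm.
Deficit to target: 83 − 66.32 = 16.68 mg/L.
Mass: 16.68 mg/L × 888,000 L = 14,810 g cyanuric acid.

14.8 kg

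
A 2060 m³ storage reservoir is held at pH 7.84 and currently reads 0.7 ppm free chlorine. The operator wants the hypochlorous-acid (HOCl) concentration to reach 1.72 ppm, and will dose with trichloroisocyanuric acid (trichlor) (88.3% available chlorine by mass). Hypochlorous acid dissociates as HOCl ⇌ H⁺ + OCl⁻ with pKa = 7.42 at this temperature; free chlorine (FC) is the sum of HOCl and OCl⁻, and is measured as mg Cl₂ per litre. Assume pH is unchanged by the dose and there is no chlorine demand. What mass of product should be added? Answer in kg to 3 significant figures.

12.9 kg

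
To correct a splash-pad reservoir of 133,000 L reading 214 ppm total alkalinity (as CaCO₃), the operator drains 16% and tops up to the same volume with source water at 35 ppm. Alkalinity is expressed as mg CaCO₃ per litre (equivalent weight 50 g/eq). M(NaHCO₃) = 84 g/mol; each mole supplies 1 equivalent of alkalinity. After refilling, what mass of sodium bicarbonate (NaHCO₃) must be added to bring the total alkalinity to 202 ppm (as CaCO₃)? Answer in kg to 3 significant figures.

After draining 16% and refilling: 214 × 0.84 + 35 × 0.16 = 185.36 ppm.
Deficit to target: 202 − 185.36 = 16.64 mg/L.
As CaCO₃: 16.64 mg/L × 133,000 L = 2213 g; ÷ 50 g/eq ÷ 1 = 44.26 mol NaHCO₃.
Mass: 44.26 × 84 = 3718 g.

3.72 kg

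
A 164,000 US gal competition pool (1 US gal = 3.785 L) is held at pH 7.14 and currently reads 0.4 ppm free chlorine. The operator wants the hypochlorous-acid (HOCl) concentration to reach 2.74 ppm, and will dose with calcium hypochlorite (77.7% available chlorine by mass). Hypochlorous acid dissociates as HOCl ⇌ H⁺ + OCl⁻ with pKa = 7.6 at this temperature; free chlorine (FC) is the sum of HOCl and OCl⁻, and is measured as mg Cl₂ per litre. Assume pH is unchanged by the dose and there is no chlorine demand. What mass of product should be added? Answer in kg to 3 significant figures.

2.63 kg

Volume: 164,000 US gal × 3.785 L/gal = 620,740 L.
[OCl⁻]/[HOCl] = 10^(pH − pKa) = 10^(7.14 − 7.6) = 0.3467; fraction as HOCl = 1/(1 + 0.3467) = 0.7425.
Free chlorine required for 2.74 ppm HOCl: 2.74 / 0.7425 = 3.69 ppm.
FC to add: 3.69 − 0.4 = 3.29 mg/L as Cl₂.
Cl₂ equivalent: 3.29 mg/L × 620,740 L = 2042 g.
Product at 77.7% available Cl: 2042 / 0.777 = 2628 g.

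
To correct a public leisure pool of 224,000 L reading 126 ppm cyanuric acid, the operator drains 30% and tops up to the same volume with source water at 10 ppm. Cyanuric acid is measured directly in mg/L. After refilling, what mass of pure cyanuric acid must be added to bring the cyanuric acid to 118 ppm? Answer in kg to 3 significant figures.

6.00 kg

After draining 30% and refilling: 126 × 0.70 + 10 × 0.30 = 91.2 ppm.
Deficit to target: 118 − 91.2 = 26.8 mg/L.
Mass: 26.8 mg/L × 224,000 L = 6003 g cyanuric acid.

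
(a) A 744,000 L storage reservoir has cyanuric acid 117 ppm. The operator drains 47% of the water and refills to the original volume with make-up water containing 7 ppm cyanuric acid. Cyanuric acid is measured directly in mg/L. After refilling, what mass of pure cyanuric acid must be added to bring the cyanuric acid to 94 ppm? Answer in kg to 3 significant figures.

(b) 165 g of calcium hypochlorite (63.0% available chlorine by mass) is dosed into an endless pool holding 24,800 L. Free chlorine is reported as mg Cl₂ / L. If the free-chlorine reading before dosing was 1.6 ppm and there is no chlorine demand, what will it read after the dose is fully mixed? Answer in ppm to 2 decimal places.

(a) After draining 47% and refilling: 117 × 0.53 + 7 × 0.47 = 65.3 ppm.
(a) Deficit to target: 94 − 65.3 = 28.7 mg/L.
(a) Mass: 28.7 mg/L × 744,000 L = 21,350 g cyanuric acid.

(b) Available chlorine delivered: 165 g × 0.63 = 104 g as Cl₂.
(b) Concentration rise: 104 g / 24,800 L = 4.192 mg/L = 4.19 ppm.
(b) Final FC: 1.6 + 4.19 = 5.79 ppm.

(a) 21.4 kg; (b) 5.79 ppm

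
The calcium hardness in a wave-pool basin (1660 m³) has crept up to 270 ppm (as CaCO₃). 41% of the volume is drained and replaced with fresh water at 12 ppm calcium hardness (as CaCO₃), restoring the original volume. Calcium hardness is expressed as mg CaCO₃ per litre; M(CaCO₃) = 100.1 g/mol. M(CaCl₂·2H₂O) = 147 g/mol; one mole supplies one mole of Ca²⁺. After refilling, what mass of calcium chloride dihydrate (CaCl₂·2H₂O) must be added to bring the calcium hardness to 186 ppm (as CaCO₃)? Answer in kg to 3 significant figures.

53.1 kg

Volume: 1660 m³ = 1,660,000 L.
After draining 41% and refilling: 270 × 0.59 + 12 × 0.41 = 164.22 ppm.
Deficit to target: 186 − 164.22 = 21.78 mg/L.
As CaCO₃: 21.78 mg/L × 1,660,000 L = 36,150 g; ÷ 100.1 = 361.2 mol Ca²⁺.
Mass: 361.2 × 147 = 53,090 g.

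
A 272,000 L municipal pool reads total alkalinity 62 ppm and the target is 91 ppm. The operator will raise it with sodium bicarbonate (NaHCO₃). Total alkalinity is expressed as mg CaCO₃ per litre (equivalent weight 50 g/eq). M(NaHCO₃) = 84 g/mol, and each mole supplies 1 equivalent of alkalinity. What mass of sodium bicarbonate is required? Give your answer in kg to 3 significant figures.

Alkalinity to add: (91 − 62) = 29 mg/L as CaCO₃ × 272,000 L = 7888 g as CaCO₃.
Equivalents: 7888 g ÷ 50 g/eq = 157.8 eq.
NaHCO₃ supplies 1 eq per mole → 157.8 mol.
Mass: 157.8 mol × 84 g/mol = 13,250 g.

13.3 kg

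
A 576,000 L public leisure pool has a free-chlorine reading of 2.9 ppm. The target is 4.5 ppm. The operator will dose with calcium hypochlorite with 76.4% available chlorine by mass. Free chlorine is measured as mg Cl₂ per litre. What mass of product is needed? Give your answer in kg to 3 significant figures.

1.21 kg

Chlorine deficit: 4.5 − 2.9 = 1.6 ppm = 1.6 mg/L as Cl₂.
Cl₂ equivalent needed: 1.6 mg/L × 576,000 L = 921,600 mg = 921.6 g.
Product at 76.4% available chlorine: 921.6 / 0.764 = 1206 g.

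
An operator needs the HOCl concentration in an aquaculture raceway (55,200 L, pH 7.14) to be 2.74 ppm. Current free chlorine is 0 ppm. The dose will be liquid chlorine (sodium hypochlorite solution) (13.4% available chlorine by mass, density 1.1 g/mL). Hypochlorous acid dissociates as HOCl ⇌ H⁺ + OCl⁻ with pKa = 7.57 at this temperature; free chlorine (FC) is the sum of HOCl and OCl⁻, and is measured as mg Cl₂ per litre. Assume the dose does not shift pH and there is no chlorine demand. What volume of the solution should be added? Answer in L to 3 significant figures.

[OCl⁻]/[HOCl] = 10^(pH − pKa) = 10^(7.14 − 7.57) = 0.3715; fraction as HOCl = 1/(1 + 0.3715) = 0.7291.
Free chlorine required for 2.74 ppm HOCl: 2.74 / 0.7291 = 3.758 ppm.
FC to add: 3.758 − 0 = 3.758 mg/L as Cl₂.
Cl₂ equivalent: 3.758 mg/L × 55,200 L = 207.4 g.
Product at 13.4% available Cl: 207.4 / 0.134 = 1548 g.
Volume: 1548 g ÷ 1.1 g/mL = 1407 mL.

1.41 L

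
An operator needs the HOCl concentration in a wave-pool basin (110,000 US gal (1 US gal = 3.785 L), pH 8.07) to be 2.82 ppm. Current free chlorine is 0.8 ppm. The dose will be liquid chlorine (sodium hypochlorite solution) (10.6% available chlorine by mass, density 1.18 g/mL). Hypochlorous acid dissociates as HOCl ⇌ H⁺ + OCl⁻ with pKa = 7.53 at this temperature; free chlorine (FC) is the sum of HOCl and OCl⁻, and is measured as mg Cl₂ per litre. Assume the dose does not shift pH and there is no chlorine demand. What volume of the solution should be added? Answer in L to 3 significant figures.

39.3 L

Volume: 110,000 US gal × 3.785 L/gal = 416,350 L.
[OCl⁻]/[HOCl] = 10^(pH − pKa) = 10^(8.07 − 7.53) = 3.467; fraction as HOCl = 1/(1 + 3.467) = 0.2238.
Free chlorine required for 2.82 ppm HOCl: 2.82 / 0.2238 = 12.6 ppm.
FC to add: 12.6 − 0.8 = 11.8 mg/L as Cl₂.
Cl₂ equivalent: 11.8 mg/L × 416,350 L = 4912 g.
Product at 10.6% available Cl: 4912 / 0.106 = 46,340 g.
Volume: 46,340 g ÷ 1.18 g/mL = 39,270 mL.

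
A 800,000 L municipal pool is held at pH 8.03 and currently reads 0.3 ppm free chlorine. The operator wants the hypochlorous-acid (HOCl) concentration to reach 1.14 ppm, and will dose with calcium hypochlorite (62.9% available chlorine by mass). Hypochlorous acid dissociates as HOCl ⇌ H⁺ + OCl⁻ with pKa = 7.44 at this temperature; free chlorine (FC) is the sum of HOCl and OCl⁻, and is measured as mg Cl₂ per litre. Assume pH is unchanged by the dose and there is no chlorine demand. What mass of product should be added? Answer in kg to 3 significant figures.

[OCl⁻]/[HOCl] = 10^(pH − pKa) = 10^(8.03 − 7.44) = 3.89; fraction as HOCl = 1/(1 + 3.89) = 0.2045.
Free chlorine required for 1.14 ppm HOCl: 1.14 / 0.2045 = 5.575 ppm.
FC to add: 5.575 − 0.3 = 5.275 mg/L as Cl₂.
Cl₂ equivalent: 5.275 mg/L × 800,000 L = 4220 g.
Product at 62.9% available Cl: 4220 / 0.629 = 6709 g.

6.71 kg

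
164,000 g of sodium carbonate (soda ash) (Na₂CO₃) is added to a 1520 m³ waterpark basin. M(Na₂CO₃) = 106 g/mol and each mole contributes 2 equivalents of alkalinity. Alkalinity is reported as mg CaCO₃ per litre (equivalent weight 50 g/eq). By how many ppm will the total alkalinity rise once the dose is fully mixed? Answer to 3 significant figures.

102 ppm

Volume: 1520 m³ = 1,520,000 L.
Moles of Na₂CO₃: 164,000 g ÷ 106 g/mol = 1547 mol → 3094 eq of alkalinity.
As CaCO₃: 3094 eq × 50 g/eq = 154,700 g.
Rise: 154,700 g / 1,520,000 L × 1000 = 101.8 mg/L.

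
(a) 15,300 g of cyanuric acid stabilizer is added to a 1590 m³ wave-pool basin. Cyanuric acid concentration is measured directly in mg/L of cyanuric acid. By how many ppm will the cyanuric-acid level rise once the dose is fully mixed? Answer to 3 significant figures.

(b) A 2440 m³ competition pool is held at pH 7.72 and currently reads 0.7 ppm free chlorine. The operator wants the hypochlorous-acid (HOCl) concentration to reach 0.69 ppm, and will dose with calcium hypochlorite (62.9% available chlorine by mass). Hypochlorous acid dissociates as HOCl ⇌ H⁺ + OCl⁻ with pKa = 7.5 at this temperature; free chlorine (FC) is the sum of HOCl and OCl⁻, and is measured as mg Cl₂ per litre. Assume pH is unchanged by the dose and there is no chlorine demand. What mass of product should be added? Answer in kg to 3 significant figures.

(a) Volume: 1590 m³ = 1,590,000 L.
(a) Rise: 15,300 g / 1,590,000 L × 1000 = 9.623 mg/L.

(b) Volume: 2440 m³ = 2,440,000 L.
(b) [OCl⁻]/[HOCl] = 10^(pH − pKa) = 10^(7.72 − 7.5) = 1.66; fraction as HOCl = 1/(1 + 1.66) = 0.376.
(b) Free chlorine required for 0.69 ppm HOCl: 0.69 / 0.376 = 1.835 ppm.
(b) FC to add: 1.835 − 0.7 = 1.135 mg/L as Cl₂.
(b) Cl₂ equivalent: 1.135 mg/L × 2,440,000 L = 2770 g.
(b) Product at 62.9% available Cl: 2770 / 0.629 = 4403 g.

(a) 9.62 ppm; (b) 4.40 kg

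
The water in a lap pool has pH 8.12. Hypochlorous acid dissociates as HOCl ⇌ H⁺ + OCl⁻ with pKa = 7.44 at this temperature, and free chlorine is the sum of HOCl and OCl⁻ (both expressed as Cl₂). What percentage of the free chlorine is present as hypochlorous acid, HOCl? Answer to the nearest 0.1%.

[OCl⁻]/[HOCl] = 10^(pH − pKa) = 10^(8.12 − 7.44) = 10^0.68 = 4.786.
Fraction as HOCl = 1 / (1 + 4.786) = 0.1728.

17.3%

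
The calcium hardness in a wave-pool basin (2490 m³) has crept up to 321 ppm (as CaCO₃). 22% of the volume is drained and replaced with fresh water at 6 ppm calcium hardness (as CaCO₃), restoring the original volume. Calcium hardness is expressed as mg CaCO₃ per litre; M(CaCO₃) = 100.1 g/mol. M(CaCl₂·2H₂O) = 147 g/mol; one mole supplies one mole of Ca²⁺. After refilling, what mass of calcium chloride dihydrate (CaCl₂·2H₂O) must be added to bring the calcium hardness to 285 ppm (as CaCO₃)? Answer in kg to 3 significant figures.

122 kg

Volume: 2490 m³ = 2,490,000 L.
After draining 22% and refilling: 321 × 0.78 + 6 × 0.22 = 251.7 ppm.
Deficit to target: 285 − 251.7 = 33.3 mg/L.
As CaCO₃: 33.3 mg/L × 2,490,000 L = 82,920 g; ÷ 100.1 = 828.3 mol Ca²⁺.
Mass: 828.3 × 147 = 121,800 g.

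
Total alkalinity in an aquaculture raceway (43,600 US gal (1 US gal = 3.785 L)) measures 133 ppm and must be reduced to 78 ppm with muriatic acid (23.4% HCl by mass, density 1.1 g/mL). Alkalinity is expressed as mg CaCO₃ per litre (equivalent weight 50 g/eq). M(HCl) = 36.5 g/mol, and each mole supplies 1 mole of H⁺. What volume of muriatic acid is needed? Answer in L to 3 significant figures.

25.7 L

Volume: 43,600 US gal × 3.785 L/gal = 165,026 L.
Alkalinity to neutralize: (133 − 78) = 55 mg/L as CaCO₃ × 165,026 L = 9076 g as CaCO₃.
Equivalents of H⁺ required: 9076 ÷ 50 g/eq = 181.5 eq = 181.5 mol HCl.
Mass of HCl: 181.5 × 36.5 = 6626 g.
Mass of 23.4% solution: 6626 / 0.234 = 28,320 g.
Volume: 28,320 g ÷ 1.1 g/mL = 25,740 mL.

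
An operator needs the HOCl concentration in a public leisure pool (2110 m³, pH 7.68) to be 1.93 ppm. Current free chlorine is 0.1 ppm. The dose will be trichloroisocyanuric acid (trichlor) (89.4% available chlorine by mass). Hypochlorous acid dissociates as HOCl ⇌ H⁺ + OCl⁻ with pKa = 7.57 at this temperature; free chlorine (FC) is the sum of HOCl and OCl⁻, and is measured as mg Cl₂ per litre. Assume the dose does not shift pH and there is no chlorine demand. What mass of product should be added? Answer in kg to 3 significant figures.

10.2 kg

Volume: 2110 m³ = 2,110,000 L.
[OCl⁻]/[HOCl] = 10^(pH − pKa) = 10^(7.68 − 7.57) = 1.288; fraction as HOCl = 1/(1 + 1.288) = 0.437.
Free chlorine required for 1.93 ppm HOCl: 1.93 / 0.437 = 4.416 ppm.
FC to add: 4.416 − 0.1 = 4.316 mg/L as Cl₂.
Cl₂ equivalent: 4.316 mg/L × 2,110,000 L = 9107 g.
Product at 89.4% available Cl: 9107 / 0.894 = 10,190 g.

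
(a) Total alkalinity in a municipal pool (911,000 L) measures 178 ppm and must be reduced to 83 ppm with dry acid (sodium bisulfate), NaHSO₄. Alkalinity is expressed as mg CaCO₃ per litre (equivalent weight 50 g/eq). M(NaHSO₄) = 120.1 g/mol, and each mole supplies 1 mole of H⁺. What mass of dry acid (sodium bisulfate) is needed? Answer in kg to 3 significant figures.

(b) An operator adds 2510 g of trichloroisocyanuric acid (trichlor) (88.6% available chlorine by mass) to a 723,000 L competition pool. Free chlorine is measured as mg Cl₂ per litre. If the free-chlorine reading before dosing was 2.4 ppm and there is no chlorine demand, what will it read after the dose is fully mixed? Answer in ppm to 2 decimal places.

(a) Alkalinity to neutralize: (178 − 83) = 95 mg/L as CaCO₃ × 911,000 L = 86,540 g as CaCO₃.
(a) Equivalents of H⁺ required: 86,540 ÷ 50 g/eq = 1731 eq = 1731 mol NaHSO₄.
(a) Mass of NaHSO₄: 1731 × 120.1 = 207,900 g.

(b) Available chlorine delivered: 2510 g × 0.886 = 2224 g as Cl₂.
(b) Concentration rise: 2224 g / 723,000 L = 3.076 mg/L = 3.08 ppm.
(b) Final FC: 2.4 + 3.08 = 5.48 ppm.

(a) 208 kg; (b) 5.48 ppm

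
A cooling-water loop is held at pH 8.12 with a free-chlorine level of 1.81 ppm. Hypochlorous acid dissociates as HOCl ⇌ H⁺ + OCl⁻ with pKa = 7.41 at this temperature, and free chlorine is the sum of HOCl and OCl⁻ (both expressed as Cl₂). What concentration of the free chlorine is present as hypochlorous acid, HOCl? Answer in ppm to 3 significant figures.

[OCl⁻]/[HOCl] = 10^(pH − pKa) = 10^(8.12 − 7.41) = 10^0.71 = 5.129.
Fraction as HOCl = 1 / (1 + 5.129) = 0.1632.
HOCl = 0.1632 × 1.81 ppm = 0.2953 ppm.

0.295 ppm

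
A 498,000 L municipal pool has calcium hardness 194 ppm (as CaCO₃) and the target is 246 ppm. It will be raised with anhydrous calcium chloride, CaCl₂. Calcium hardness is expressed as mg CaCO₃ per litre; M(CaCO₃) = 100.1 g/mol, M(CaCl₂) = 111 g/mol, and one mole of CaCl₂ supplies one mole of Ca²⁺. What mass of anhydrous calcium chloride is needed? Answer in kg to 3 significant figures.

28.7 kg

Hardness to add: (246 − 194) = 52 mg/L as CaCO₃ × 498,000 L = 25,900 g as CaCO₃.
Moles of Ca²⁺ (1 mol Ca²⁺ ≡ 1 mol CaCO₃): 25,900 / 100.1 g/mol = 258.7 mol.
Mass of CaCl₂: 258.7 × 111 = 28,720 g.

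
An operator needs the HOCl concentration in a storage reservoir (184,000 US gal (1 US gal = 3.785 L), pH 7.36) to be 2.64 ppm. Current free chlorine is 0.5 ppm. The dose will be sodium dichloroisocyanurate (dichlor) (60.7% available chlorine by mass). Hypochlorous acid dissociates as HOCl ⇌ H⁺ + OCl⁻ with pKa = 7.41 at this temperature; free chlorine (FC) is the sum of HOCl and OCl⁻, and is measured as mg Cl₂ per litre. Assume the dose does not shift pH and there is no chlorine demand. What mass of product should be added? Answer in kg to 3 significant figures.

Volume: 184,000 US gal × 3.785 L/gal = 696,440 L.
[OCl⁻]/[HOCl] = 10^(pH − pKa) = 10^(7.36 − 7.41) = 0.8913; fraction as HOCl = 1/(1 + 0.8913) = 0.5288.
Free chlorine required for 2.64 ppm HOCl: 2.64 / 0.5288 = 4.993 ppm.
FC to add: 4.993 − 0.5 = 4.493 mg/L as Cl₂.
Cl₂ equivalent: 4.493 mg/L × 696,440 L = 3129 g.
Product at 60.7% available Cl: 3129 / 0.607 = 5155 g.

5.15 kg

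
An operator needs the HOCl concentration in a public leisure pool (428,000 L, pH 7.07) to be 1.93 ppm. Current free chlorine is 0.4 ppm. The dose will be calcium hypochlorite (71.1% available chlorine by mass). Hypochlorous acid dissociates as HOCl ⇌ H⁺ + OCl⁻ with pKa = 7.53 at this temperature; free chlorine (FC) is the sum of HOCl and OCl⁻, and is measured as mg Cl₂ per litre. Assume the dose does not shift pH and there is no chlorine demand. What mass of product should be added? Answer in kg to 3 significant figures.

1.32 kg

[OCl⁻]/[HOCl] = 10^(pH − pKa) = 10^(7.07 − 7.53) = 0.3467; fraction as HOCl = 1/(1 + 0.3467) = 0.7425.
Free chlorine required for 1.93 ppm HOCl: 1.93 / 0.7425 = 2.599 ppm.
FC to add: 2.599 − 0.4 = 2.199 mg/L as Cl₂.
Cl₂ equivalent: 2.199 mg/L × 428,000 L = 941.3 g.
Product at 71.1% available Cl: 941.3 / 0.711 = 1324 g.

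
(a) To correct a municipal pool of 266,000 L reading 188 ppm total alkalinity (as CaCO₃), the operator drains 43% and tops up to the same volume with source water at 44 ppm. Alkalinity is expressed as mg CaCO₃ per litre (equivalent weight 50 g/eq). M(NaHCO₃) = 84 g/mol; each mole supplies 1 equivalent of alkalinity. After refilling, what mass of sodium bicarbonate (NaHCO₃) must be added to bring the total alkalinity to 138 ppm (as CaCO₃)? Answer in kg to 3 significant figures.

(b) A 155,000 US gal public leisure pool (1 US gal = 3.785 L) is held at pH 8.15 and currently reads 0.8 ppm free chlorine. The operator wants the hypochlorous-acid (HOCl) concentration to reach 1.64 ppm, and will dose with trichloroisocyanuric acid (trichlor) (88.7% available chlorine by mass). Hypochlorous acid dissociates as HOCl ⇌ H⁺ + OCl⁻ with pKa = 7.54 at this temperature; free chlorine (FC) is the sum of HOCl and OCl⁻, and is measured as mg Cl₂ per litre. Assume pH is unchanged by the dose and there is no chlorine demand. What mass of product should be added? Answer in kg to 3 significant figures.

(a) 5.33 kg; (b) 4.97 kg

(a) After draining 43% and refilling: 188 × 0.57 + 44 × 0.43 = 126.08 ppm.
(a) Deficit to target: 138 − 126.08 = 11.92 mg/L.
(a) As CaCO₃: 11.92 mg/L × 266,000 L = 3171 g; ÷ 50 g/eq ÷ 1 = 63.41 mol NaHCO₃.
(a) Mass: 63.41 × 84 = 5327 g.

(b) Volume: 155,000 US gal × 3.785 L/gal = 586,675 L.
(b) [OCl⁻]/[HOCl] = 10^(pH − pKa) = 10^(8.15 − 7.54) = 4.074; fraction as HOCl = 1/(1 + 4.074) = 0.1971.
(b) Free chlorine required for 1.64 ppm HOCl: 1.64 / 0.1971 = 8.321 ppm.
(b) FC to add: 8.321 − 0.8 = 7.521 mg/L as Cl₂.
(b) Cl₂ equivalent: 7.521 mg/L × 586,675 L = 4412 g.
(b) Product at 88.7% available Cl: 4412 / 0.887 = 4975 g.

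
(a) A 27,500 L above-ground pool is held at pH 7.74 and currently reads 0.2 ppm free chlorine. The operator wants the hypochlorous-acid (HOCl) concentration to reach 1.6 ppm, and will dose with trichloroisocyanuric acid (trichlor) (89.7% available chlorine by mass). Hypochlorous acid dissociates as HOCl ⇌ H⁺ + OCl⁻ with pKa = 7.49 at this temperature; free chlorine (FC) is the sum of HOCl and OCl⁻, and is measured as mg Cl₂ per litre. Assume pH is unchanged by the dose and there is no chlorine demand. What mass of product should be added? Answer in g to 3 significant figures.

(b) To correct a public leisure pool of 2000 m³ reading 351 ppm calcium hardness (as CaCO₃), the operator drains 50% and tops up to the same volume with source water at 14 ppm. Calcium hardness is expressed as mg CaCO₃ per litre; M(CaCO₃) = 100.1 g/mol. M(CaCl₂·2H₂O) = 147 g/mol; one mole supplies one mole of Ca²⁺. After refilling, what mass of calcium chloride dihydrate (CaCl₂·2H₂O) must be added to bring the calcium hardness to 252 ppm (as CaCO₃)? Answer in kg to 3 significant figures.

(a) [OCl⁻]/[HOCl] = 10^(pH − pKa) = 10^(7.74 − 7.49) = 1.778; fraction as HOCl = 1/(1 + 1.778) = 0.3599.
(a) Free chlorine required for 1.6 ppm HOCl: 1.6 / 0.3599 = 4.445 ppm.
(a) FC to add: 4.445 − 0.2 = 4.245 mg/L as Cl₂.
(a) Cl₂ equivalent: 4.245 mg/L × 27,500 L = 116.7 g.
(a) Product at 89.7% available Cl: 116.7 / 0.897 = 130.1 g.

(b) Volume: 2000 m³ = 2,000,000 L.
(b) After draining 50% and refilling: 351 × 0.50 + 14 × 0.50 = 182.5 ppm.
(b) Deficit to target: 252 − 182.5 = 69.5 mg/L.
(b) As CaCO₃: 69.5 mg/L × 2,000,000 L = 139,000 g; ÷ 100.1 = 1389 mol Ca²⁺.
(b) Mass: 1389 × 147 = 204,100 g.

(a) 130 g; (b) 204 kg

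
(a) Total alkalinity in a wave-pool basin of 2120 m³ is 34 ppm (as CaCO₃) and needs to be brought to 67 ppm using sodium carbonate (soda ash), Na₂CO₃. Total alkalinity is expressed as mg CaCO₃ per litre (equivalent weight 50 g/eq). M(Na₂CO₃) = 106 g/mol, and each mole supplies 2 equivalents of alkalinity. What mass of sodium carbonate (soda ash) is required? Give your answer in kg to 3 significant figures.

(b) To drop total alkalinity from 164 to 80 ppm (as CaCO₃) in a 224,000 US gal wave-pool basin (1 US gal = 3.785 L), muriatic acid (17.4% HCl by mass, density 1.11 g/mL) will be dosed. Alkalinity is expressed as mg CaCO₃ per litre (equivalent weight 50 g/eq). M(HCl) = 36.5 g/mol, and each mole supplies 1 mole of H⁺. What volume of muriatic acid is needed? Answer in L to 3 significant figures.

(a) Volume: 2120 m³ = 2,120,000 L.
(a) Alkalinity to add: (67 − 34) = 33 mg/L as CaCO₃ × 2,120,000 L = 69,960 g as CaCO₃.
(a) Equivalents: 69,960 g ÷ 50 g/eq = 1399 eq.
(a) Each mole of Na₂CO₃ supplies 2 eq, so 1399 / 2 = 699.6 mol.
(a) Mass: 699.6 mol × 106 g/mol = 74,160 g.

(b) Volume: 224,000 US gal × 3.785 L/gal = 847,840 L.
(b) Alkalinity to neutralize: (164 − 80) = 84 mg/L as CaCO₃ × 847,840 L = 71,220 g as CaCO₃.
(b) Equivalents of H⁺ required: 71,220 ÷ 50 g/eq = 1424 eq = 1424 mol HCl.
(b) Mass of HCl: 1424 × 36.5 = 51,990 g.
(b) Mass of 17.4% solution: 51,990 / 0.174 = 298,800 g.
(b) Volume: 298,800 g ÷ 1.11 g/mL = 269,200 mL.

(a) 74.2 kg; (b) 269 L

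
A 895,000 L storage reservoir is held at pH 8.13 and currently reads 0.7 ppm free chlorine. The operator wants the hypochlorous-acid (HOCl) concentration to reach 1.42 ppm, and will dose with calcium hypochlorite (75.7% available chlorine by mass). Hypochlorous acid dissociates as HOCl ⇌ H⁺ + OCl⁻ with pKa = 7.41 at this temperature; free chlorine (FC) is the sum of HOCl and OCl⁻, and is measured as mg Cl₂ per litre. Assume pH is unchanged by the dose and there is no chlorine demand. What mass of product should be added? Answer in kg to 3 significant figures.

9.66 kg

[OCl⁻]/[HOCl] = 10^(pH − pKa) = 10^(8.13 − 7.41) = 5.248; fraction as HOCl = 1/(1 + 5.248) = 0.16.
Free chlorine required for 1.42 ppm HOCl: 1.42 / 0.16 = 8.872 ppm.
FC to add: 8.872 − 0.7 = 8.172 mg/L as Cl₂.
Cl₂ equivalent: 8.172 mg/L × 895,000 L = 7314 g.
Product at 75.7% available Cl: 7314 / 0.757 = 9662 g.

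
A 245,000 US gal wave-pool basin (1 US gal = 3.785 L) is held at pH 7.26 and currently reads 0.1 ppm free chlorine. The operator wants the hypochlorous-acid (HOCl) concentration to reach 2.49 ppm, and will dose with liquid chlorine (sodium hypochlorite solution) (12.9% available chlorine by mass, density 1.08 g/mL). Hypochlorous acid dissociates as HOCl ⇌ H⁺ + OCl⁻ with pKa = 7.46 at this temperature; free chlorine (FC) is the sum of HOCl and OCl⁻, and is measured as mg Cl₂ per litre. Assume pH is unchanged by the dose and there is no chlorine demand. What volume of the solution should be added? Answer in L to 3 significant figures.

26.4 L

Volume: 245,000 US gal × 3.785 L/gal = 927,325 L.
[OCl⁻]/[HOCl] = 10^(pH − pKa) = 10^(7.26 − 7.46) = 0.631; fraction as HOCl = 1/(1 + 0.631) = 0.6131.
Free chlorine required for 2.49 ppm HOCl: 2.49 / 0.6131 = 4.061 ppm.
FC to add: 4.061 − 0.1 = 3.961 mg/L as Cl₂.
Cl₂ equivalent: 3.961 mg/L × 927,325 L = 3673 g.
Product at 12.9% available Cl: 3673 / 0.129 = 28,470 g.
Volume: 28,470 g ÷ 1.08 g/mL = 26,370 mL.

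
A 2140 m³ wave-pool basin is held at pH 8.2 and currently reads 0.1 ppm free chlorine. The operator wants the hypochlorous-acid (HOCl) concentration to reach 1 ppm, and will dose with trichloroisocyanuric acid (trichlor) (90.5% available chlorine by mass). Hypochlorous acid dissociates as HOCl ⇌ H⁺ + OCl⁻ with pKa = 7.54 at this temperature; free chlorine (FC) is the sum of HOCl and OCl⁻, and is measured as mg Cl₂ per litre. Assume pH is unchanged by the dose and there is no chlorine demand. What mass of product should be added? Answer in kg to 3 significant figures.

12.9 kg

Volume: 2140 m³ = 2,140,000 L.
[OCl⁻]/[HOCl] = 10^(pH − pKa) = 10^(8.2 − 7.54) = 4.571; fraction as HOCl = 1/(1 + 4.571) = 0.1795.
Free chlorine required for 1 ppm HOCl: 1 / 0.1795 = 5.571 ppm.
FC to add: 5.571 − 0.1 = 5.471 mg/L as Cl₂.
Cl₂ equivalent: 5.471 mg/L × 2,140,000 L = 11,710 g.
Product at 90.5% available Cl: 11,710 / 0.905 = 12,940 g.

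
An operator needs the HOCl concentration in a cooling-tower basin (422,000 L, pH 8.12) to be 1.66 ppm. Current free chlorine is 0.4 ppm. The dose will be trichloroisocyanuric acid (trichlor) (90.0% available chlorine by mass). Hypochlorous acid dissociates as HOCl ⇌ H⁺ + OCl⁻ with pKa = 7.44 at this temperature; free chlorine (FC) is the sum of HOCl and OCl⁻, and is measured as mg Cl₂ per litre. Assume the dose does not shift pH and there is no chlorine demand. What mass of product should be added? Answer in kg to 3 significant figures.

4.32 kg

[OCl⁻]/[HOCl] = 10^(pH − pKa) = 10^(8.12 − 7.44) = 4.786; fraction as HOCl = 1/(1 + 4.786) = 0.1728.
Free chlorine required for 1.66 ppm HOCl: 1.66 / 0.1728 = 9.605 ppm.
FC to add: 9.605 − 0.4 = 9.205 mg/L as Cl₂.
Cl₂ equivalent: 9.205 mg/L × 422,000 L = 3885 g.
Product at 90.0% available Cl: 3885 / 0.9 = 4316 g.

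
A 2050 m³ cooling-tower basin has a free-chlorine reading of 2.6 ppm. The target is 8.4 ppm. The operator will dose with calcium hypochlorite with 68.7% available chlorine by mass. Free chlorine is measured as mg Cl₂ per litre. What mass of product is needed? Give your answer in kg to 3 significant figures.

Volume: 2050 m³ = 2,050,000 L.
Chlorine deficit: 8.4 − 2.6 = 5.8 ppm = 5.8 mg/L as Cl₂.
Cl₂ equivalent needed: 5.8 mg/L × 2,050,000 L = 11,890,000 mg = 11,890 g.
Product at 68.7% available chlorine: 11,890 / 0.687 = 17,310 g.

17.3 kg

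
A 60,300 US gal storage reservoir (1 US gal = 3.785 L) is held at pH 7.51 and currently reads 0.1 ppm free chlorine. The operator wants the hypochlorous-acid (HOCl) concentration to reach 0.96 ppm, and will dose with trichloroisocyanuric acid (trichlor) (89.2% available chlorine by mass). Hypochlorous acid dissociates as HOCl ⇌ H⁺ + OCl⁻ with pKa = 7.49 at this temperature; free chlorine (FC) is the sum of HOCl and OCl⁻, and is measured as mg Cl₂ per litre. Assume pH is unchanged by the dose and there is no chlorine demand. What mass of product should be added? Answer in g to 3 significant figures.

Volume: 60,300 US gal × 3.785 L/gal = 228,236 L.
[OCl⁻]/[HOCl] = 10^(pH − pKa) = 10^(7.51 − 7.49) = 1.047; fraction as HOCl = 1/(1 + 1.047) = 0.4885.
Free chlorine required for 0.96 ppm HOCl: 0.96 / 0.4885 = 1.965 ppm.
FC to add: 1.965 − 0.1 = 1.865 mg/L as Cl₂.
Cl₂ equivalent: 1.865 mg/L × 228,236 L = 425.7 g.
Product at 89.2% available Cl: 425.7 / 0.892 = 477.3 g.

477 g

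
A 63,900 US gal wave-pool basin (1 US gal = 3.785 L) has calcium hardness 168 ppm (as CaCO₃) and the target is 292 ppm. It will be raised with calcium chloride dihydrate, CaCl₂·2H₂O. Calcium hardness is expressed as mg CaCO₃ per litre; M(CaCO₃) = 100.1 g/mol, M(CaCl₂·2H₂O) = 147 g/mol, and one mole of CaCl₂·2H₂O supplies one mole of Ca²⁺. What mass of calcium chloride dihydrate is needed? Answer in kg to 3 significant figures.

44.0 kg

Volume: 63,900 US gal × 3.785 L/gal = 241,862 L.
Hardness to add: (292 − 168) = 124 mg/L as CaCO₃ × 241,862 L = 29,990 g as CaCO₃.
Moles of Ca²⁺ (1 mol Ca²⁺ ≡ 1 mol CaCO₃): 29,990 / 100.1 g/mol = 299.6 mol.
Mass of CaCl₂·2H₂O: 299.6 × 147 = 44,040 g.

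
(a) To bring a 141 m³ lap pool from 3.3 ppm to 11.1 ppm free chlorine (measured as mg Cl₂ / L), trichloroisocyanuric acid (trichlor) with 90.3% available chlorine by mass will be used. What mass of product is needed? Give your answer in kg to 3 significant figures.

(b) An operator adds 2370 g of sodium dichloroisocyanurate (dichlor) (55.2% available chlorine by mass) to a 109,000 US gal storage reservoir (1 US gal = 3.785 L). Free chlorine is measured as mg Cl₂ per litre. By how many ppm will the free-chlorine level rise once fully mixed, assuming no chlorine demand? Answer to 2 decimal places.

(a) 1.22 kg; (b) 3.17 ppm

(a) Volume: 141 m³ = 141,000 L.
(a) Chlorine deficit: 11.1 − 3.3 = 7.8 ppm = 7.8 mg/L as Cl₂.
(a) Cl₂ equivalent needed: 7.8 mg/L × 141,000 L = 1,100,000 mg = 1100 g.
(a) Product at 90.3% available chlorine: 1100 / 0.903 = 1218 g.

(b) Volume: 109,000 US gal × 3.785 L/gal = 412,565 L.
(b) Available chlorine delivered: 2370 g × 0.552 = 1308 g as Cl₂.
(b) Concentration rise: 1308 g / 412,565 L = 3.171 mg/L = 3.17 ppm.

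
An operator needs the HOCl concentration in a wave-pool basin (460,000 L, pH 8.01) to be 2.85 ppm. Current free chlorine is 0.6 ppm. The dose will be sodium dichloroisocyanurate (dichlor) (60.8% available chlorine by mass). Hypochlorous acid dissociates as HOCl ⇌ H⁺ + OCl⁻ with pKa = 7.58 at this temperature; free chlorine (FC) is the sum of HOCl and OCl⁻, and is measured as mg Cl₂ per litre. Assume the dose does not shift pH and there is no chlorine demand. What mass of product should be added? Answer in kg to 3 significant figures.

7.51 kg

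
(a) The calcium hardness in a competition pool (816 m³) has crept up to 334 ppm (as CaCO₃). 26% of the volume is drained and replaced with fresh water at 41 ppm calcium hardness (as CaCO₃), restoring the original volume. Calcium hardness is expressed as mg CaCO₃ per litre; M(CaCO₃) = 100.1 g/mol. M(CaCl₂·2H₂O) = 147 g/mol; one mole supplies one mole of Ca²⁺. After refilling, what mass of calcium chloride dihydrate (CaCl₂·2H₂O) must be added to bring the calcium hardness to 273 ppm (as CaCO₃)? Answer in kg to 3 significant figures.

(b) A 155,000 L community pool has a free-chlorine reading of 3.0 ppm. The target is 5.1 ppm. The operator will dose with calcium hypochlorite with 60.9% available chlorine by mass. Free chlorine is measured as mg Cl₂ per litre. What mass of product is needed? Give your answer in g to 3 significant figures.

(a) 18.2 kg; (b) 534 g

(a) Volume: 816 m³ = 816,000 L.
(a) After draining 26% and refilling: 334 × 0.74 + 41 × 0.26 = 257.82 ppm.
(a) Deficit to target: 273 − 257.82 = 15.18 mg/L.
(a) As CaCO₃: 15.18 mg/L × 816,000 L = 12,390 g; ÷ 100.1 = 123.7 mol Ca²⁺.
(a) Mass: 123.7 × 147 = 18,190 g.

(b) Chlorine deficit: 5.1 − 3.0 = 2.1 ppm = 2.1 mg/L as Cl₂.
(b) Cl₂ equivalent needed: 2.1 mg/L × 155,000 L = 325,500 mg = 325.5 g.
(b) Product at 60.9% available chlorine: 325.5 / 0.609 = 534.5 g.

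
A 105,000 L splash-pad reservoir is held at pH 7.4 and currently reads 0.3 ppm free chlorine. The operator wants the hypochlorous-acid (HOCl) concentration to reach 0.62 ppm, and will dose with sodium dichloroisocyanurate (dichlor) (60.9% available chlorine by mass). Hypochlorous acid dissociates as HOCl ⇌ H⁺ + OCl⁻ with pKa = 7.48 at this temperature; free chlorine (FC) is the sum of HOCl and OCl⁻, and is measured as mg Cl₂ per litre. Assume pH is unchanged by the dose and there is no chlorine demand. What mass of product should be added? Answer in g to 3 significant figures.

[OCl⁻]/[HOCl] = 10^(pH − pKa) = 10^(7.4 − 7.48) = 0.8318; fraction as HOCl = 1/(1 + 0.8318) = 0.5459.
Free chlorine required for 0.62 ppm HOCl: 0.62 / 0.5459 = 1.136 ppm.
FC to add: 1.136 − 0.3 = 0.8357 mg/L as Cl₂.
Cl₂ equivalent: 0.8357 mg/L × 105,000 L = 87.75 g.
Product at 60.9% available Cl: 87.75 / 0.609 = 144.1 g.

144 g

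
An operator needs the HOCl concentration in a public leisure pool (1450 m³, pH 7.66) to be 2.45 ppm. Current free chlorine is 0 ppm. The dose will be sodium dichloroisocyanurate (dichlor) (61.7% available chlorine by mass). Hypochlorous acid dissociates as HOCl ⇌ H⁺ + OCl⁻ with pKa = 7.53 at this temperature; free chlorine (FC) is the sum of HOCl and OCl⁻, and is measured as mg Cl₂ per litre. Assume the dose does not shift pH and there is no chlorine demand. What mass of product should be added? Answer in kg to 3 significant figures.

13.5 kg

Volume: 1450 m³ = 1,450,000 L.
[OCl⁻]/[HOCl] = 10^(pH − pKa) = 10^(7.66 − 7.53) = 1.349; fraction as HOCl = 1/(1 + 1.349) = 0.4257.
Free chlorine required for 2.45 ppm HOCl: 2.45 / 0.4257 = 5.755 ppm.
FC to add: 5.755 − 0 = 5.755 mg/L as Cl₂.
Cl₂ equivalent: 5.755 mg/L × 1,450,000 L = 8345 g.
Product at 61.7% available Cl: 8345 / 0.617 = 13,520 g.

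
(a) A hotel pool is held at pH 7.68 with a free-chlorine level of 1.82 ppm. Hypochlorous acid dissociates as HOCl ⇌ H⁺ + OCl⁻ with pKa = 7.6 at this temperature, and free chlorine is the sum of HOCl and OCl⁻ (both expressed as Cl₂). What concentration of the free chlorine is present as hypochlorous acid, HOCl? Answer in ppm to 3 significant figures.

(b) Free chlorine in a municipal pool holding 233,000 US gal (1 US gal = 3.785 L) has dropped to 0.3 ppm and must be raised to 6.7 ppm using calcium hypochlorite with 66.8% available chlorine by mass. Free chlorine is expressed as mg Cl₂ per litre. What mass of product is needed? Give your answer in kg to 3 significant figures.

(a) 0.826 ppm; (b) 8.45 kg

(a) [OCl⁻]/[HOCl] = 10^(pH − pKa) = 10^(7.68 − 7.6) = 10^0.08 = 1.202.
(a) Fraction as HOCl = 1 / (1 + 1.202) = 0.4541.
(a) HOCl = 0.4541 × 1.82 ppm = 0.8264 ppm.

(b) Volume: 233,000 US gal × 3.785 L/gal = 881,905 L.
(b) Chlorine deficit: 6.7 − 0.3 = 6.4 ppm = 6.4 mg/L as Cl₂.
(b) Cl₂ equivalent needed: 6.4 mg/L × 881,905 L = 5,644,000 mg = 5644 g.
(b) Product at 66.8% available chlorine: 5644 / 0.668 = 8449 g.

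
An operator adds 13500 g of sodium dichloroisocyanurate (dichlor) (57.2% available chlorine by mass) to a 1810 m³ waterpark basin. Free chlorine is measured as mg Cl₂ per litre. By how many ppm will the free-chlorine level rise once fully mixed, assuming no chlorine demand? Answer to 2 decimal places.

Volume: 1810 m³ = 1,810,000 L.
Available chlorine delivered: 13,500 g × 0.572 = 7722 g as Cl₂.
Concentration rise: 7722 g / 1,810,000 L = 4.266 mg/L = 4.27 ppm.

4.27 ppm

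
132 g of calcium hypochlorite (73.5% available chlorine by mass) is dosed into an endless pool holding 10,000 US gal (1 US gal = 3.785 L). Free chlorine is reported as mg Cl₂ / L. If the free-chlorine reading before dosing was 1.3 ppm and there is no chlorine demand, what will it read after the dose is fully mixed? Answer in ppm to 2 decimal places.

3.86 ppm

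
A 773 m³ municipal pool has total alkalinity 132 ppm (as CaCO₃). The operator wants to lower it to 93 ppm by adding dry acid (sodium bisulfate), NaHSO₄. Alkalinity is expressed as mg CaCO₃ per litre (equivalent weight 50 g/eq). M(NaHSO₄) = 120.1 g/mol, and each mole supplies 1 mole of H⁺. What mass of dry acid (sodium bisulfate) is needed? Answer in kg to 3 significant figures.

72.4 kg

Volume: 773 m³ = 773,000 L.
Alkalinity to neutralize: (132 − 93) = 39 mg/L as CaCO₃ × 773,000 L = 30,150 g as CaCO₃.
Equivalents of H⁺ required: 30,150 ÷ 50 g/eq = 602.9 eq = 602.9 mol NaHSO₄.
Mass of NaHSO₄: 602.9 × 120.1 = 72,410 g.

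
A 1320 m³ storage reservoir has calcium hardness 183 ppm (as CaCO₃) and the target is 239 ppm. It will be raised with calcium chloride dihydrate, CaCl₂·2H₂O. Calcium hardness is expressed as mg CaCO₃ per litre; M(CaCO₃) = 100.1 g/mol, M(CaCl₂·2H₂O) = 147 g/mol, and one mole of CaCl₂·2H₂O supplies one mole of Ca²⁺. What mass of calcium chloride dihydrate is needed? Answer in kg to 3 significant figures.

Volume: 1320 m³ = 1,320,000 L.
Hardness to add: (239 − 183) = 56 mg/L as CaCO₃ × 1,320,000 L = 73,920 g as CaCO₃.
Moles of Ca²⁺ (1 mol Ca²⁺ ≡ 1 mol CaCO₃): 73,920 / 100.1 g/mol = 738.5 mol.
Mass of CaCl₂·2H₂O: 738.5 × 147 = 108,600 g.

109 kg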